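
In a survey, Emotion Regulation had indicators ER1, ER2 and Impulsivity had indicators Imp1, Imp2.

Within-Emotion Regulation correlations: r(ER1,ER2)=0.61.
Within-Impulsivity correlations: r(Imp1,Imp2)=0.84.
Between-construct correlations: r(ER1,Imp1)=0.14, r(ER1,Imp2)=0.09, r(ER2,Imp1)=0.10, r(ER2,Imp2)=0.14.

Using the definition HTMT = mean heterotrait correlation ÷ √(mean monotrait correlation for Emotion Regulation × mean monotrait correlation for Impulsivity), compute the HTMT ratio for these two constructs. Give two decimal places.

0.16

Mean between = 0.47/4 = 0.1175.
Mean within-ER = 0.61/1 = 0.6100; mean within-Imp = 0.84/1 = 0.8400.
Geometric mean = √(0.6100 × 0.8400) = 0.7158.
HTMT = 0.1175 / 0.7158 = 0.16.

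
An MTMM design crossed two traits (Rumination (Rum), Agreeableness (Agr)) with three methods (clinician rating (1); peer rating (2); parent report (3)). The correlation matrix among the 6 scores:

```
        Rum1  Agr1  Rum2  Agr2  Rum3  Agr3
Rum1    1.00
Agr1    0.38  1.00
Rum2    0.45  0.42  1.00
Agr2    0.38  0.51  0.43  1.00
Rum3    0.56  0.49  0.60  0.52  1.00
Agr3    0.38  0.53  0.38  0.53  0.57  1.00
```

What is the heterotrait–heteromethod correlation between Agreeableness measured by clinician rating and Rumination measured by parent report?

0.49

Different traits and methods: r(Agr1, Rum3) = 0.49.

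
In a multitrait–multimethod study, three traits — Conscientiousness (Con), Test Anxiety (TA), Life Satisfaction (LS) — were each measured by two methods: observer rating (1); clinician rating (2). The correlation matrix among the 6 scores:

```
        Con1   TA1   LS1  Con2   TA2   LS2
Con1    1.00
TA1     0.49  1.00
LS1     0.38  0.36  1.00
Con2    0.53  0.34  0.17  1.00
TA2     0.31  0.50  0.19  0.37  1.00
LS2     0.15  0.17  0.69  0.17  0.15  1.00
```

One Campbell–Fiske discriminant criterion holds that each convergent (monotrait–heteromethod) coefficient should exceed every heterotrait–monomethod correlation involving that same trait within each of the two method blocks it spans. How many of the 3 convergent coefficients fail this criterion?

Each convergent coefficient versus the relevant comparison correlations:
Con (methods 1·2): 0.53 vs {0.49, 0.37, 0.38, 0.17} → pass.
TA (methods 1·2): 0.50 vs {0.49, 0.37, 0.36, 0.15} → pass.
LS (methods 1·2): 0.69 vs {0.38, 0.17, 0.36, 0.15} → pass.
0 of 3 fail.

0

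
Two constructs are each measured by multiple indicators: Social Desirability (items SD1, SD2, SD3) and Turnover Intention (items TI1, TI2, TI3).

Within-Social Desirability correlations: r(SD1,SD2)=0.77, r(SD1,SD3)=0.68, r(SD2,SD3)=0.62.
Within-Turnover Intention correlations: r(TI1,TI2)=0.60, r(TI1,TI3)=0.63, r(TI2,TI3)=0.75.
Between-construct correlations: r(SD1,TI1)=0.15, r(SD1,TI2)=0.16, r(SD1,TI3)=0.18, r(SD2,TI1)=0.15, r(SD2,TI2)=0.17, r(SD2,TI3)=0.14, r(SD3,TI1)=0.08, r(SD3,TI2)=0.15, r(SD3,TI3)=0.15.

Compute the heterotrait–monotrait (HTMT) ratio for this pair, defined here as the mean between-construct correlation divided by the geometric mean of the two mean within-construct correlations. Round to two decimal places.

Mean between = 1.33/9 = 0.1478.
Mean within-SD = 2.07/3 = 0.6900; mean within-TI = 1.98/3 = 0.6600.
Geometric mean = √(0.6900 × 0.6600) = 0.6748.
HTMT = 0.1478 / 0.6748 = 0.22.

0.22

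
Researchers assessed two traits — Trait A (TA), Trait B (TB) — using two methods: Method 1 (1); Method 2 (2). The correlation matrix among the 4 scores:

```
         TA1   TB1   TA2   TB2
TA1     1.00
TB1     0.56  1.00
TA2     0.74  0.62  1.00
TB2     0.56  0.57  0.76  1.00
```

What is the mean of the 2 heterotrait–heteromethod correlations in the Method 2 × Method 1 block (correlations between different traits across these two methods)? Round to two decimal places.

HTHM values (method 2 × method 1): 0.62, 0.56; mean = 1.18/2 = 0.59.

0.59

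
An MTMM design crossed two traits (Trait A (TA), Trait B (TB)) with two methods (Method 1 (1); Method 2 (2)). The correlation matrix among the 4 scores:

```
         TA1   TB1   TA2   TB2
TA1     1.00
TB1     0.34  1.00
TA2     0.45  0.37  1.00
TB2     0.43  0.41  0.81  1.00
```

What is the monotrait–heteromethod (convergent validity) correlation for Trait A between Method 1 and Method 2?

Same trait (TA), different methods: r(TA1, TA2) = 0.45.

0.45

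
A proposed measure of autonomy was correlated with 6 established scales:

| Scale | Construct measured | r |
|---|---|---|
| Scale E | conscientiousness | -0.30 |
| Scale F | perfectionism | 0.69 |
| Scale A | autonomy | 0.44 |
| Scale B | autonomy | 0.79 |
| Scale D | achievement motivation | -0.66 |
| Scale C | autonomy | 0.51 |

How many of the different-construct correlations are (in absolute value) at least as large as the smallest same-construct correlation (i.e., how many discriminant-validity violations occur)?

Convergent (same construct = autonomy): Scale A, Scale B, Scale C.
Smallest convergent = 0.44. Discriminant |r|: 0.30, 0.69, 0.66; count ≥ 0.44 → 2.

2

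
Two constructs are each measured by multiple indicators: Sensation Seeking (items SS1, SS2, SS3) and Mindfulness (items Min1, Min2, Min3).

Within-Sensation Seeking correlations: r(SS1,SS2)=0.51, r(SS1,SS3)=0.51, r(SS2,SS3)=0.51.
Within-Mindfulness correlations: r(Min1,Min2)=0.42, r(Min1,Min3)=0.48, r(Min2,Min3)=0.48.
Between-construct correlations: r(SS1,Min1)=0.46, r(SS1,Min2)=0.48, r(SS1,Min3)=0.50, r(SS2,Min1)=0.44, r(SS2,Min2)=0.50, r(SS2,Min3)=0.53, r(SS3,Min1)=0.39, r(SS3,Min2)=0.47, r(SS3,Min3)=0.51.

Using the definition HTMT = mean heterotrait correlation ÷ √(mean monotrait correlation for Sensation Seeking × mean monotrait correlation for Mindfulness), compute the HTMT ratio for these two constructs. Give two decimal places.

0.98

Mean between = 4.28/9 = 0.4756.
Mean within-SS = 1.53/3 = 0.5100; mean within-Min = 1.38/3 = 0.4600.
Geometric mean = √(0.5100 × 0.4600) = 0.4844.
HTMT = 0.4756 / 0.4844 = 0.98.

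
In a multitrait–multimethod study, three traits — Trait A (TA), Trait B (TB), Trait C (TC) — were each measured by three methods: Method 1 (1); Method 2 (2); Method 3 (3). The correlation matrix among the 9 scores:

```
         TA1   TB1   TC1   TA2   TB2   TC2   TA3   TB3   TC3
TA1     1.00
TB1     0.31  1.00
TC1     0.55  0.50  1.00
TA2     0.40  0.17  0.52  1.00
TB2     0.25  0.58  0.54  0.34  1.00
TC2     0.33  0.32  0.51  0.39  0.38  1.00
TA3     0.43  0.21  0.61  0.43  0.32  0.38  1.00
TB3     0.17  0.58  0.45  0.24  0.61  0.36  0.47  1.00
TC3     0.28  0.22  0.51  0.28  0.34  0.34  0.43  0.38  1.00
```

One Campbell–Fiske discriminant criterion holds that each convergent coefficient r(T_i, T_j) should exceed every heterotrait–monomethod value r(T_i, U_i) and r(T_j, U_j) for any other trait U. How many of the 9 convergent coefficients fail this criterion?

6

Each convergent coefficient versus the relevant comparison correlations:
TA (methods 1·2): 0.40 vs {0.31, 0.34, 0.55, 0.39} → fail.
TA (methods 1·3): 0.43 vs {0.31, 0.47, 0.55, 0.43} → fail.
TA (methods 2·3): 0.43 vs {0.34, 0.47, 0.39, 0.43} → fail.
TB (methods 1·2): 0.58 vs {0.31, 0.34, 0.50, 0.38} → pass.
TB (methods 1·3): 0.58 vs {0.31, 0.47, 0.50, 0.38} → pass.
TB (methods 2·3): 0.61 vs {0.34, 0.47, 0.38, 0.38} → pass.
TC (methods 1·2): 0.51 vs {0.55, 0.39, 0.50, 0.38} → fail.
TC (methods 1·3): 0.51 vs {0.55, 0.43, 0.50, 0.38} → fail.
TC (methods 2·3): 0.34 vs {0.39, 0.43, 0.38, 0.38} → fail.
6 of 9 fail.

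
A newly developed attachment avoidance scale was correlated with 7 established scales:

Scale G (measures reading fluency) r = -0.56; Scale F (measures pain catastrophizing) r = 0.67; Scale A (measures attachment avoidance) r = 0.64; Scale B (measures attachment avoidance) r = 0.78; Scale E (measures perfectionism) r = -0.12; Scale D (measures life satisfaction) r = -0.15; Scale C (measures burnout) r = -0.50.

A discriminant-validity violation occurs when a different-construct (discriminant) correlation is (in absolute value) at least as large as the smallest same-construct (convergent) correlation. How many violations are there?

Convergent (same construct = attachment avoidance): Scale A, Scale B.
Smallest convergent = 0.64. Discriminant |r|: 0.56, 0.67, 0.12, 0.15, 0.50; count ≥ 0.64 → 1.

1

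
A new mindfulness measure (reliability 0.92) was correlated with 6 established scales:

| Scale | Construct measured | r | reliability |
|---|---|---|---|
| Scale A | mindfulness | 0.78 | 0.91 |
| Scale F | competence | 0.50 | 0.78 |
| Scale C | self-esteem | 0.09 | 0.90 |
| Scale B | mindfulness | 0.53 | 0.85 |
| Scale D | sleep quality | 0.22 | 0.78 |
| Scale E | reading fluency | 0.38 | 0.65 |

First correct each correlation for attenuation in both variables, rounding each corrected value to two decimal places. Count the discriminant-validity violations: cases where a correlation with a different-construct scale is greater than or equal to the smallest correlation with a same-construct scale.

0

Disattenuated r (r / √(r_scale · r_new)):
  Scale A (conv): 0.78 / √(0.91·0.92) = 0.85
  Scale F (disc): 0.50 / √(0.78·0.92) = 0.59
  Scale C (disc): 0.09 / √(0.90·0.92) = 0.10
  Scale B (conv): 0.53 / √(0.85·0.92) = 0.60
  Scale D (disc): 0.22 / √(0.78·0.92) = 0.26
  Scale E (disc): 0.38 / √(0.65·0.92) = 0.49
Smallest convergent = 0.60. Discriminant values: 0.59, 0.10, 0.26, 0.49; count ≥ 0.60 → 0.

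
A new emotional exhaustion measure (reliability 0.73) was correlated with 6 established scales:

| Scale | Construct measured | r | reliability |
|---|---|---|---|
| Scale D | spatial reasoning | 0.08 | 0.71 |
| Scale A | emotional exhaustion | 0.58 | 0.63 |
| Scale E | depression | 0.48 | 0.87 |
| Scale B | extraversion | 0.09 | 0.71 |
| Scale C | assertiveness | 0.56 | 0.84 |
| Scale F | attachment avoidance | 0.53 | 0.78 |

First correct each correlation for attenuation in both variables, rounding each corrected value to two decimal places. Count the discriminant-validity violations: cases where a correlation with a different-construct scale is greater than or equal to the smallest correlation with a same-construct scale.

Disattenuated r (r / √(r_scale · r_new)):
  Scale D (disc): 0.08 / √(0.71·0.73) = 0.11
  Scale A (conv): 0.58 / √(0.63·0.73) = 0.86
  Scale E (disc): 0.48 / √(0.87·0.73) = 0.60
  Scale B (disc): 0.09 / √(0.71·0.73) = 0.13
  Scale C (disc): 0.56 / √(0.84·0.73) = 0.72
  Scale F (disc): 0.53 / √(0.78·0.73) = 0.70
Smallest convergent = 0.86. Discriminant values: 0.11, 0.60, 0.13, 0.72, 0.70; count ≥ 0.86 → 0.

0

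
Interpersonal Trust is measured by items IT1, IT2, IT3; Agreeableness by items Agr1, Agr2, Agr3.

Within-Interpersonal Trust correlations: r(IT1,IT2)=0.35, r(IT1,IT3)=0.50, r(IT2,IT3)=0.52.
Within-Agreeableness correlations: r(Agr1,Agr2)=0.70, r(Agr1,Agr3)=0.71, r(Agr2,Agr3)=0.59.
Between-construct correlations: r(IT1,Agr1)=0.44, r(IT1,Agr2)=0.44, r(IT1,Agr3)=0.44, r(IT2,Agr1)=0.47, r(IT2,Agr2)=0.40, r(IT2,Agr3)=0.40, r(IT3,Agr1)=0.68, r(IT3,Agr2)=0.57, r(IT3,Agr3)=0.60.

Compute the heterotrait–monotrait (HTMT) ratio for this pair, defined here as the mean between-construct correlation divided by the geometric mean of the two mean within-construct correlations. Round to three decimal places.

Between-construct mean = 4.44/9 = 0.4933.
Mean within-IT = 1.37/3 = 0.4567; mean within-Agr = 2.00/3 = 0.6667.
Geometric mean = √(0.4567 × 0.6667) = 0.5518.
HTMT = 0.4933 / 0.5518 = 0.894.

0.894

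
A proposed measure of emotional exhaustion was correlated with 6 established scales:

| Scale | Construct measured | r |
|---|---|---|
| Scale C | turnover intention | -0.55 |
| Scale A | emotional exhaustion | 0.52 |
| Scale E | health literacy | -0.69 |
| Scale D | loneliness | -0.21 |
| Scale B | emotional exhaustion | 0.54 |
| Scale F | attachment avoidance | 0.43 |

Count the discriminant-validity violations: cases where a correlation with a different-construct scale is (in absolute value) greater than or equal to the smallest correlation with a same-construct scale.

2

Convergent (same construct = emotional exhaustion): Scale A, Scale B.
Smallest convergent = 0.52. Discriminant |r|: 0.55, 0.69, 0.21, 0.43; count ≥ 0.52 → 2.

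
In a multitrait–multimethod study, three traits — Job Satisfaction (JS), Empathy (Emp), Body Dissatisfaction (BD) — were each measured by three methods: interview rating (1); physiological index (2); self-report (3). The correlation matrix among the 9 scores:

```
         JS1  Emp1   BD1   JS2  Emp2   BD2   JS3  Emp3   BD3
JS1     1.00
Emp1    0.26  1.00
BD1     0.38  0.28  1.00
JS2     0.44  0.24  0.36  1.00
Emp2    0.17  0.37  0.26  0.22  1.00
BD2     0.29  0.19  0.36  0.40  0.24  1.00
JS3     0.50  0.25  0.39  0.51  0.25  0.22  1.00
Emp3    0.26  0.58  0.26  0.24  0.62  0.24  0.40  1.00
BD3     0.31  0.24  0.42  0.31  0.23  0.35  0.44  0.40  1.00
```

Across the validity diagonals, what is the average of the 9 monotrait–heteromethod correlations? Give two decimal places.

0.46

Convergent values: 0.44, 0.50, 0.51, 0.37, 0.58, 0.62, 0.36, 0.42, 0.35; mean = 4.15/9 = 0.46.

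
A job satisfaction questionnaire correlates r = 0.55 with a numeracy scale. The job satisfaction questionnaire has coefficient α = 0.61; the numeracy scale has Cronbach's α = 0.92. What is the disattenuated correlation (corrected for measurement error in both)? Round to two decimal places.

r_true = r_obs / √(r_xx · r_yy) = 0.55 / √(0.61 × 0.92) = 0.55 / √0.5612 = 0.55 / 0.7491 ≈ 0.73.

0.73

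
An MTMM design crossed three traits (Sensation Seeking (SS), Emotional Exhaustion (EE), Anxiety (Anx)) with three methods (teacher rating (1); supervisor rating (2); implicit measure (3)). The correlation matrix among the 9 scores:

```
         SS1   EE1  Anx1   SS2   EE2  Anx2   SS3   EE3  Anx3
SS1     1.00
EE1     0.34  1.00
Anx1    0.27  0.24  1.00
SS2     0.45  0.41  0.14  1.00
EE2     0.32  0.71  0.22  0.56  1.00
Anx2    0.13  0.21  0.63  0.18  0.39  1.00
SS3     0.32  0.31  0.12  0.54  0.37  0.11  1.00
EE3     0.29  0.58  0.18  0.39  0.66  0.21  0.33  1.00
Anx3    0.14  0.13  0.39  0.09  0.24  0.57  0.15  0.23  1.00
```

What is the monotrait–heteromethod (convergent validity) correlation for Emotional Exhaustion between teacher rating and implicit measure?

0.58

Same trait (EE), different methods: r(EE1, EE3) = 0.58.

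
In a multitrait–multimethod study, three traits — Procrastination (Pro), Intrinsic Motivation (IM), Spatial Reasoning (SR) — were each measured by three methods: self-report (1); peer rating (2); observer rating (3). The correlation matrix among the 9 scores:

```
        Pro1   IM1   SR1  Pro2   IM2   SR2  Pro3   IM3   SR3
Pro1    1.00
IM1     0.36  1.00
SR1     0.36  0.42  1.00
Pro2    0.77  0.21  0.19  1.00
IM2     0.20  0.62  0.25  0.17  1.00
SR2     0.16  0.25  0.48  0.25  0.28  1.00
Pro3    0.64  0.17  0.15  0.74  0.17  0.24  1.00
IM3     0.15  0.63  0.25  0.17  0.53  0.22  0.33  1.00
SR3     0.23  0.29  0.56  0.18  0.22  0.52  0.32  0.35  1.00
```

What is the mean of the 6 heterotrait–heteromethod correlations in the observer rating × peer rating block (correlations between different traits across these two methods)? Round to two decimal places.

0.20

HTHM values (method 3 × method 2): 0.17, 0.24, 0.17, 0.22, 0.18, 0.22; mean = 1.20/6 = 0.20.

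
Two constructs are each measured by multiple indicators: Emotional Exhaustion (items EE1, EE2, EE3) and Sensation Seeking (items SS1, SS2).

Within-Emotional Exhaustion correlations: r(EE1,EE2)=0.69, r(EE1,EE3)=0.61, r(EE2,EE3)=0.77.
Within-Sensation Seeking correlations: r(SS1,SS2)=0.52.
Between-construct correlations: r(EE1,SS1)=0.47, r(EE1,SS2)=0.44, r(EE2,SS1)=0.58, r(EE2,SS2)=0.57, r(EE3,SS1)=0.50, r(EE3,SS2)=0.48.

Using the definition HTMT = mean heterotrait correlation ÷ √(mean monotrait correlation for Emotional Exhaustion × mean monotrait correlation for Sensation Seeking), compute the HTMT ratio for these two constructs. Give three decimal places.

0.846

Between-construct mean = 3.04/6 = 0.5067.
Mean within-EE = 2.07/3 = 0.6900; mean within-SS = 0.52/1 = 0.5200.
Geometric mean = √(0.6900 × 0.5200) = 0.5990.
HTMT = 0.5067 / 0.5990 = 0.846.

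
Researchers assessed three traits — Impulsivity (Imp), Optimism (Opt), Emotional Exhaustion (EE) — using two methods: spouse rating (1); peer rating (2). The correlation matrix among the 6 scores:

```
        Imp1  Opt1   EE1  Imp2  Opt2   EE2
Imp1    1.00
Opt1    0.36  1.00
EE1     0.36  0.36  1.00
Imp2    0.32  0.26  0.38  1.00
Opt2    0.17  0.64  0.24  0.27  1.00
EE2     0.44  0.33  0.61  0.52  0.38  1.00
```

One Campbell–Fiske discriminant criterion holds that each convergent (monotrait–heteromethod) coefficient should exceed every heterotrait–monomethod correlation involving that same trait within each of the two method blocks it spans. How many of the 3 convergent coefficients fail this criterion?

Checking each validity diagonal entry against its comparison values:
Imp (methods 1·2): 0.32 vs {0.36, 0.27, 0.36, 0.52} → fail.
Opt (methods 1·2): 0.64 vs {0.36, 0.27, 0.36, 0.38} → pass.
EE (methods 1·2): 0.61 vs {0.36, 0.52, 0.36, 0.38} → pass.
1 of 3 fail.

1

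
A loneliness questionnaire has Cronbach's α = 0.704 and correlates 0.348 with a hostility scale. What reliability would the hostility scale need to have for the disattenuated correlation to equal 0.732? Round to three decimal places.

0.321

r_true = r_obs / √(r_xx · r_yy) ⇒ 0.732 = 0.348 / √(0.704 · r_yy).
√(0.704 · r_yy) = 0.348 / 0.732 = 0.4754; 0.704 · r_yy = 0.2260; r_yy = 0.2260 / 0.704 ≈ 0.321.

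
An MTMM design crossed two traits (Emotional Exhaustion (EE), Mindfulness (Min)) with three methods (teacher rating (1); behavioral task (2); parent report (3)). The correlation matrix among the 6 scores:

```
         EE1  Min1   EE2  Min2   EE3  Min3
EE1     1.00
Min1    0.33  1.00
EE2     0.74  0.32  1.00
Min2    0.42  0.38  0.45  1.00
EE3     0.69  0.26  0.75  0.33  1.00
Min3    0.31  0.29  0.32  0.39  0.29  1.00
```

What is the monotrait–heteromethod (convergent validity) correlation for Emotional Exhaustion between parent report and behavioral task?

Same trait (EE), different methods: r(EE3, EE2) = 0.75.

0.75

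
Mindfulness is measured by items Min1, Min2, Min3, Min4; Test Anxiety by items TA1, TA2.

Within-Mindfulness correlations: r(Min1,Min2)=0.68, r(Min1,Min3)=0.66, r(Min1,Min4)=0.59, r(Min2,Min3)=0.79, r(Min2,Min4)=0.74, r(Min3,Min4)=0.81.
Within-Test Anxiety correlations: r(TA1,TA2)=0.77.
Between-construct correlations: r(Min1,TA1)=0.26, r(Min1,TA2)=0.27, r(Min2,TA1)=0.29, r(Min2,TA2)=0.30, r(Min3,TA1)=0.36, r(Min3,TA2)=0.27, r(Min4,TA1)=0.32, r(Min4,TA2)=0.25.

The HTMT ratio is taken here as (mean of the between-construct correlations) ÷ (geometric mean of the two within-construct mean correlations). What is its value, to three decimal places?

0.392

Mean heterotrait r = 2.32/8 = 0.2900.
Mean within-Min = 4.27/6 = 0.7117; mean within-TA = 0.77/1 = 0.7700.
Geometric mean = √(0.7117 × 0.7700) = 0.7403.
HTMT = 0.2900 / 0.7403 = 0.392.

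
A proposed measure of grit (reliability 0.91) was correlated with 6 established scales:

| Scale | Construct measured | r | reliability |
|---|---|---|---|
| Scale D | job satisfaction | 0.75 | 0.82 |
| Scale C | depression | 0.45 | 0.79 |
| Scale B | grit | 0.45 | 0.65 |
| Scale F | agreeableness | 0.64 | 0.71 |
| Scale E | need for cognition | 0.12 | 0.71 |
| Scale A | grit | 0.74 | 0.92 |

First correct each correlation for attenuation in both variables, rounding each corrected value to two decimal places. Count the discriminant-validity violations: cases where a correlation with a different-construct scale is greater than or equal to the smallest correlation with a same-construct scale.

2

Disattenuated r (r / √(r_scale · r_new)):
  Scale D (disc): 0.75 / √(0.82·0.91) = 0.87
  Scale C (disc): 0.45 / √(0.79·0.91) = 0.53
  Scale B (conv): 0.45 / √(0.65·0.91) = 0.59
  Scale F (disc): 0.64 / √(0.71·0.91) = 0.80
  Scale E (disc): 0.12 / √(0.71·0.91) = 0.15
  Scale A (conv): 0.74 / √(0.92·0.91) = 0.81
Smallest convergent = 0.59. Discriminant values: 0.87, 0.53, 0.80, 0.15; count ≥ 0.59 → 2.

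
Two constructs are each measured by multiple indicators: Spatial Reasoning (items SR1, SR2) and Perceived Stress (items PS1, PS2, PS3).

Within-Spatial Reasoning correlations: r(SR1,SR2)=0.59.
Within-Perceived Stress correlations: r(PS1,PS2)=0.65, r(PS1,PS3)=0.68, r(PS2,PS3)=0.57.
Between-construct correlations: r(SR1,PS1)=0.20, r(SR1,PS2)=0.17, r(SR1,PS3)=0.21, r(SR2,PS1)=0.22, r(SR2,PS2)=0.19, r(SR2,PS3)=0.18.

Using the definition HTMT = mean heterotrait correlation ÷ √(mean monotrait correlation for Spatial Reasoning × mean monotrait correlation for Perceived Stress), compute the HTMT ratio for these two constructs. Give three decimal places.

0.319

Mean heterotrait r = 1.17/6 = 0.1950.
Mean within-SR = 0.59/1 = 0.5900; mean within-PS = 1.90/3 = 0.6333.
Geometric mean = √(0.5900 × 0.6333) = 0.6113.
HTMT = 0.1950 / 0.6113 = 0.319.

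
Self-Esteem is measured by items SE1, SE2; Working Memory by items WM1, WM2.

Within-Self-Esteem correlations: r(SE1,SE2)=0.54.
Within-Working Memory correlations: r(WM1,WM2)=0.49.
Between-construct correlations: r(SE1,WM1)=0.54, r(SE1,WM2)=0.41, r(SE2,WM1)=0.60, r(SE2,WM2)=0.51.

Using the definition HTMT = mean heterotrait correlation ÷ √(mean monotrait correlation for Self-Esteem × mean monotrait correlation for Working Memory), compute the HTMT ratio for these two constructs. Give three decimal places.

Mean between = 2.06/4 = 0.5150.
Mean within-SE = 0.54/1 = 0.5400; mean within-WM = 0.49/1 = 0.4900.
Geometric mean = √(0.5400 × 0.4900) = 0.5144.
HTMT = 0.5150 / 0.5144 = 1.001.

1.001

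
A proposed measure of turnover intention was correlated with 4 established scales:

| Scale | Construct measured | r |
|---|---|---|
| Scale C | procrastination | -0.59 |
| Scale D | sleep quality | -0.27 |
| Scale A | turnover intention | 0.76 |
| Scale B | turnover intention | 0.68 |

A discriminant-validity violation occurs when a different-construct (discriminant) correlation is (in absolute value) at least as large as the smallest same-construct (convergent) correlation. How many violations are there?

0

Convergent (same construct = turnover intention): Scale A, Scale B.
Smallest convergent = 0.68. Discriminant |r|: 0.59, 0.27; count ≥ 0.68 → 0.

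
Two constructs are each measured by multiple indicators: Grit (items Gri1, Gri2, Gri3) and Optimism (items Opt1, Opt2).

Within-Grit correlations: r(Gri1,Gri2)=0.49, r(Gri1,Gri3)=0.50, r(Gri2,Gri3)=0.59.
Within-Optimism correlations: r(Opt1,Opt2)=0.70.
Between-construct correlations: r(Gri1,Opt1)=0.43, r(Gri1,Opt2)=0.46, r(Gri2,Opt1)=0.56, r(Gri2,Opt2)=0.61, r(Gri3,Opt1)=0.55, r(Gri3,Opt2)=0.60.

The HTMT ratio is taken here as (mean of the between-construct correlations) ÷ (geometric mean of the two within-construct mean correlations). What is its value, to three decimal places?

Mean between = 3.21/6 = 0.5350.
Mean within-Gri = 1.58/3 = 0.5267; mean within-Opt = 0.70/1 = 0.7000.
Geometric mean = √(0.5267 × 0.7000) = 0.6072.
HTMT = 0.5350 / 0.6072 = 0.881.

0.881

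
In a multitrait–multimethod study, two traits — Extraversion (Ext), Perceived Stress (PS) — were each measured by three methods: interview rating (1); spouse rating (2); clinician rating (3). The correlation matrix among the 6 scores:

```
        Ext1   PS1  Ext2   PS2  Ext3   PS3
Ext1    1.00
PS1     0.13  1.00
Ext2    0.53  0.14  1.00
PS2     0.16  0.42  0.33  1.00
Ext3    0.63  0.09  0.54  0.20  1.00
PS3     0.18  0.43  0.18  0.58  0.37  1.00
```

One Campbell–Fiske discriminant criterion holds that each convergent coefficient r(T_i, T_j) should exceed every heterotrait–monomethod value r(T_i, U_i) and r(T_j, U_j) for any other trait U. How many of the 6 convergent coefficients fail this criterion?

Each convergent coefficient versus the relevant comparison correlations:
Ext (methods 1·2): 0.53 vs {0.13, 0.33} → pass.
Ext (methods 1·3): 0.63 vs {0.13, 0.37} → pass.
Ext (methods 2·3): 0.54 vs {0.33, 0.37} → pass.
PS (methods 1·2): 0.42 vs {0.13, 0.33} → pass.
PS (methods 1·3): 0.43 vs {0.13, 0.37} → pass.
PS (methods 2·3): 0.58 vs {0.33, 0.37} → pass.
0 of 6 fail.

0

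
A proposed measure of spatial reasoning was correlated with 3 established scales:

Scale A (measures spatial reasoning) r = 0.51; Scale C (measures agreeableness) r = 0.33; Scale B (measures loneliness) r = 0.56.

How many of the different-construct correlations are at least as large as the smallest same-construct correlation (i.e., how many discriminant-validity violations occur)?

Convergent (same construct = spatial reasoning): Scale A.
Smallest convergent = 0.51. Discriminant values: 0.33, 0.56; count ≥ 0.51 → 1.

1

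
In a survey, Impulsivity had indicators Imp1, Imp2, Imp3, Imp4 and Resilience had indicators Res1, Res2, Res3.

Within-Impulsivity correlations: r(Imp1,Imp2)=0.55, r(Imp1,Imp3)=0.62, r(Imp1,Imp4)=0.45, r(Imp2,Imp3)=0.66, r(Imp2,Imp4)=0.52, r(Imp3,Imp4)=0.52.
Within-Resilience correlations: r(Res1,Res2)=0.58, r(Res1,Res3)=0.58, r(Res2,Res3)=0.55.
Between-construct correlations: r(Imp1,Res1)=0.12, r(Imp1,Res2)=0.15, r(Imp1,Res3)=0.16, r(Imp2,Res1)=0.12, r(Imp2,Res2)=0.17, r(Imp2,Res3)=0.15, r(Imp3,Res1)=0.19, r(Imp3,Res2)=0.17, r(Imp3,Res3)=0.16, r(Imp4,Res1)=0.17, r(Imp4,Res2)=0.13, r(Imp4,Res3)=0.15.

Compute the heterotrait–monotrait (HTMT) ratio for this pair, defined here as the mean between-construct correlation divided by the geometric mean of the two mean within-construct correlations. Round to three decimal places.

0.273

Mean heterotrait r = 1.84/12 = 0.1533.
Mean within-Imp = 3.32/6 = 0.5533; mean within-Res = 1.71/3 = 0.5700.
Geometric mean = √(0.5533 × 0.5700) = 0.5616.
HTMT = 0.1533 / 0.5616 = 0.273.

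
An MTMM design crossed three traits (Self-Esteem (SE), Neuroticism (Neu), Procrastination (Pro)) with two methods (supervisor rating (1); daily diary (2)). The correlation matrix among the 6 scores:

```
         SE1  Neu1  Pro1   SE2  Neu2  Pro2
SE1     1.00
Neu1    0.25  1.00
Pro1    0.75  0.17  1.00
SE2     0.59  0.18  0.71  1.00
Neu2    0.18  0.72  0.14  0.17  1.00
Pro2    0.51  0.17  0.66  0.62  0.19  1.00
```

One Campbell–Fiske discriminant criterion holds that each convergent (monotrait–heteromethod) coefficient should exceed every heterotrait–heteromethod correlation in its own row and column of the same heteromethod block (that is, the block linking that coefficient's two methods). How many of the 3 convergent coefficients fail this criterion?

2

Checking each validity diagonal entry against its comparison values:
SE (methods 1·2): 0.59 vs {0.18, 0.18, 0.51, 0.71} → fail.
Neu (methods 1·2): 0.72 vs {0.18, 0.18, 0.17, 0.14} → pass.
Pro (methods 1·2): 0.66 vs {0.71, 0.51, 0.14, 0.17} → fail.
2 of 3 fail.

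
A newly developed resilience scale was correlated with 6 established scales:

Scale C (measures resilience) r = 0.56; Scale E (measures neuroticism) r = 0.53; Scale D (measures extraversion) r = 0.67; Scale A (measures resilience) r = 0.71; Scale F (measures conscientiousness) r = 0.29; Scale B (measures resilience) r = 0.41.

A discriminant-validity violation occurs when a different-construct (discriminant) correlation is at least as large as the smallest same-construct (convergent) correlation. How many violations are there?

2

Convergent (same construct = resilience): Scale C, Scale A, Scale B.
Smallest convergent = 0.41. Discriminant values: 0.53, 0.67, 0.29; count ≥ 0.41 → 2.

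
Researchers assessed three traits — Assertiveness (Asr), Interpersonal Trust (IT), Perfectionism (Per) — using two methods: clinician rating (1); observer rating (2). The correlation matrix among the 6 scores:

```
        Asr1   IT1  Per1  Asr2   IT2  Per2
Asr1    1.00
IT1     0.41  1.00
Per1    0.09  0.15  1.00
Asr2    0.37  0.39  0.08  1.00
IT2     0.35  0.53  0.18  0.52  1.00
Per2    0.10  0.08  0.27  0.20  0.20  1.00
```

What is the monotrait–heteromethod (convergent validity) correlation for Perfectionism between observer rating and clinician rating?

Same trait (Per), different methods: r(Per2, Per1) = 0.27.

0.27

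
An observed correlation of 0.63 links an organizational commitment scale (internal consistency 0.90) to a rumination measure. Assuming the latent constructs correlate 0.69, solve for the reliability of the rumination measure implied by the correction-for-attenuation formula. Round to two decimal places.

0.93

r_true = r_obs / √(r_xx · r_yy) ⇒ 0.69 = 0.63 / √(0.90 · r_yy).
√(0.90 · r_yy) = 0.63 / 0.69 = 0.9130; 0.90 · r_yy = 0.8336; r_yy = 0.8336 / 0.90 ≈ 0.93.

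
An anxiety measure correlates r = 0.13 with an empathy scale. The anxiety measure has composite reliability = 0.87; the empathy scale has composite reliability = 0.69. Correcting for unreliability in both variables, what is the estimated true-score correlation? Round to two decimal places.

0.17

r_true = r_obs / √(r_xx · r_yy) = 0.13 / √(0.87 × 0.69) = 0.13 / √0.6003 = 0.13 / 0.7748 ≈ 0.17.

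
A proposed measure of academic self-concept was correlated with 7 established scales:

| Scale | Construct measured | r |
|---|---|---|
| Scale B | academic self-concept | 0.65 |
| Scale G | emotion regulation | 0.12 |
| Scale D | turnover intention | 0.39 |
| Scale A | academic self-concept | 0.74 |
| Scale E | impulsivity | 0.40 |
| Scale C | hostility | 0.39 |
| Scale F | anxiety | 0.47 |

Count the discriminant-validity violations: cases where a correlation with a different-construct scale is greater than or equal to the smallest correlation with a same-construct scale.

0

Convergent (same construct = academic self-concept): Scale B, Scale A.
Smallest convergent = 0.65. Discriminant values: 0.12, 0.39, 0.40, 0.39, 0.47; count ≥ 0.65 → 0.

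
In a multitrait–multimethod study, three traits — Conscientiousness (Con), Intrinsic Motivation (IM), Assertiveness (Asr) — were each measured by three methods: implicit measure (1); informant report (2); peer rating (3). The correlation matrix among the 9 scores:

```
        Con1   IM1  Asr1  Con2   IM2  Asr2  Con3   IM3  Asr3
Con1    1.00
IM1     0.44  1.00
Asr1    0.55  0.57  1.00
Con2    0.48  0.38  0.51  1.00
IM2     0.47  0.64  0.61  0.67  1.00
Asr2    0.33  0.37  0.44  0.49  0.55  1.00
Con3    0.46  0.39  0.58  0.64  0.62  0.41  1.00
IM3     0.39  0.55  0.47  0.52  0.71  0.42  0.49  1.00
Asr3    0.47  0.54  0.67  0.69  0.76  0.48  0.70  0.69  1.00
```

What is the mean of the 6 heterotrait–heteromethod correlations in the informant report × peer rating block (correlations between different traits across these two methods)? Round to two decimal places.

0.57

HTHM values (method 2 × method 3): 0.52, 0.69, 0.62, 0.76, 0.41, 0.42; mean = 3.42/6 = 0.57.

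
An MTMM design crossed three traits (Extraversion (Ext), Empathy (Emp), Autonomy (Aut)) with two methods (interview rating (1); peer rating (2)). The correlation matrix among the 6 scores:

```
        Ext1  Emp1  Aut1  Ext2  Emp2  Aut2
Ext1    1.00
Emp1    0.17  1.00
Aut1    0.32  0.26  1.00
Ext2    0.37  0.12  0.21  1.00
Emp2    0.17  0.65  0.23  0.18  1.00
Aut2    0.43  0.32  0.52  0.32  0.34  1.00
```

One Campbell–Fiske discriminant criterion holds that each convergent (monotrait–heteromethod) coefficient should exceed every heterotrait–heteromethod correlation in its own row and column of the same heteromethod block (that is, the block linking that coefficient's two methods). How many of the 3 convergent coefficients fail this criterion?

Checking each validity diagonal entry against its comparison values:
Ext (methods 1·2): 0.37 vs {0.17, 0.12, 0.43, 0.21} → fail.
Emp (methods 1·2): 0.65 vs {0.12, 0.17, 0.32, 0.23} → pass.
Aut (methods 1·2): 0.52 vs {0.21, 0.43, 0.23, 0.32} → pass.
1 of 3 fail.

1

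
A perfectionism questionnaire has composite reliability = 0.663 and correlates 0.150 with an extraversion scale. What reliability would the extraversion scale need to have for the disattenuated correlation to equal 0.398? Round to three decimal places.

r_true = r_obs / √(r_xx · r_yy) ⇒ 0.398 = 0.150 / √(0.663 · r_yy).
√(0.663 · r_yy) = 0.150 / 0.398 = 0.3769; 0.663 · r_yy = 0.1421; r_yy = 0.1421 / 0.663 ≈ 0.214.

0.214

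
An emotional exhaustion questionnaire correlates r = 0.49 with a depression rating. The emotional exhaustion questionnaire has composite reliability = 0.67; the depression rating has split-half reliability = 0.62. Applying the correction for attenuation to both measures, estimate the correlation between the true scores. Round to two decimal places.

r_true = r_obs / √(r_xx · r_yy) = 0.49 / √(0.67 × 0.62) = 0.49 / √0.4154 = 0.49 / 0.6445 ≈ 0.76.

0.76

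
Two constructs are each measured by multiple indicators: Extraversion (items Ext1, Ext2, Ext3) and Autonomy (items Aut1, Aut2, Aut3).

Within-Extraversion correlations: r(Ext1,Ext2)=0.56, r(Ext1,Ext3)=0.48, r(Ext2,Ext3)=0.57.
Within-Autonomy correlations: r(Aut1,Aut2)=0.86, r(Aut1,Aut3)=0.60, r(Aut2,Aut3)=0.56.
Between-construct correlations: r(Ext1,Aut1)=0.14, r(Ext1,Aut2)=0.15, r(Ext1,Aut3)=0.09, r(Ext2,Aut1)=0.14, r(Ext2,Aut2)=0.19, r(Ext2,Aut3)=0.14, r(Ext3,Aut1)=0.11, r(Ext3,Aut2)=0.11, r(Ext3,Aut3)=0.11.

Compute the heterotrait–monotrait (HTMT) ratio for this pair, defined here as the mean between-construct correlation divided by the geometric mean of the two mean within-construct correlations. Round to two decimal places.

0.22

Between-construct mean = 1.18/9 = 0.1311.
Mean within-Ext = 1.61/3 = 0.5367; mean within-Aut = 2.02/3 = 0.6733.
Geometric mean = √(0.5367 × 0.6733) = 0.6011.
HTMT = 0.1311 / 0.6011 = 0.22.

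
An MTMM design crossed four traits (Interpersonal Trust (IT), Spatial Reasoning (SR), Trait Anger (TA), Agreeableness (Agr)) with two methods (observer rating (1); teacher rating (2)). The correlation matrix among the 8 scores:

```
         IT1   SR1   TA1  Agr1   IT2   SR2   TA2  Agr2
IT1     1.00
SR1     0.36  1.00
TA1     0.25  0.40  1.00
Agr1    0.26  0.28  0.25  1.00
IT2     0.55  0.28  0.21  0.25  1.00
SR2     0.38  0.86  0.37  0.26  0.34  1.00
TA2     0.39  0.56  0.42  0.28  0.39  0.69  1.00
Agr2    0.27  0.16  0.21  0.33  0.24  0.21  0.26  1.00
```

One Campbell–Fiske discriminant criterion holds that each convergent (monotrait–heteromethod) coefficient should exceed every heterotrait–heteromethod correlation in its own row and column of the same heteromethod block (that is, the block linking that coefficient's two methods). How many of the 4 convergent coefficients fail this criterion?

Each convergent coefficient versus the relevant comparison correlations:
IT (methods 1·2): 0.55 vs {0.38, 0.28, 0.39, 0.21, 0.27, 0.25} → pass.
SR (methods 1·2): 0.86 vs {0.28, 0.38, 0.56, 0.37, 0.16, 0.26} → pass.
TA (methods 1·2): 0.42 vs {0.21, 0.39, 0.37, 0.56, 0.21, 0.28} → fail.
Agr (methods 1·2): 0.33 vs {0.25, 0.27, 0.26, 0.16, 0.28, 0.21} → pass.
1 of 4 fail.

1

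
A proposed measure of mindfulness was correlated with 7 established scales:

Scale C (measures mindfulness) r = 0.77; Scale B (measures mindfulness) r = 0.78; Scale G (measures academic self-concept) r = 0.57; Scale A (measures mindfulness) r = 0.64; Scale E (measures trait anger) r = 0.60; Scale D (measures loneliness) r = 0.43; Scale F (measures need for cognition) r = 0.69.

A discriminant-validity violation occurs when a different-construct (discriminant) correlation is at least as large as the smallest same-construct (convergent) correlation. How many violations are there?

Convergent (same construct = mindfulness): Scale C, Scale B, Scale A.
Smallest convergent = 0.64. Discriminant values: 0.57, 0.60, 0.43, 0.69; count ≥ 0.64 → 1.

1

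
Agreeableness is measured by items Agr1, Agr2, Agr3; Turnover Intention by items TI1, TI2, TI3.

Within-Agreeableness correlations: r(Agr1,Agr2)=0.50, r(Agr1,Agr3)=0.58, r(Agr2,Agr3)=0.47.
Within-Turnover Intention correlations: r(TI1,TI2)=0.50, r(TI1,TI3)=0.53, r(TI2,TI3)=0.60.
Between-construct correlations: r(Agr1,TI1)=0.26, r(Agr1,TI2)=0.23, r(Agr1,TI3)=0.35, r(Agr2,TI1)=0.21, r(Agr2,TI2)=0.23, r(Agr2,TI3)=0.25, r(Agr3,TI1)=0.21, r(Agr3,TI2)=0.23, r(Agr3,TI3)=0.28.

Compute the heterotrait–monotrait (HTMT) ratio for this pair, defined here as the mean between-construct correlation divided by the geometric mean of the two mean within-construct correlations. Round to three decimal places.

0.472

Mean between = 2.25/9 = 0.2500.
Mean within-Agr = 1.55/3 = 0.5167; mean within-TI = 1.63/3 = 0.5433.
Geometric mean = √(0.5167 × 0.5433) = 0.5298.
HTMT = 0.2500 / 0.5298 = 0.472.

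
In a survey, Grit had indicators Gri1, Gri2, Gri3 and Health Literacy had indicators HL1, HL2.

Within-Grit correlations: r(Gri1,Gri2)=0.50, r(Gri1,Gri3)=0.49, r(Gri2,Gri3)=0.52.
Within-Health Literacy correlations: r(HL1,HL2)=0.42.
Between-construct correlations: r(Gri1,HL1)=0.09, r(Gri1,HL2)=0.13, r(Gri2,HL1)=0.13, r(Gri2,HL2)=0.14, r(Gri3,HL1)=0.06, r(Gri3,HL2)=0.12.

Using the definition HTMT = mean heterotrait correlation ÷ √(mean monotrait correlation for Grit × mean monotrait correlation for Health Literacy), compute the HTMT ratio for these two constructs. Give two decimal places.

Mean heterotrait r = 0.67/6 = 0.1117.
Mean within-Gri = 1.51/3 = 0.5033; mean within-HL = 0.42/1 = 0.4200.
Geometric mean = √(0.5033 × 0.4200) = 0.4598.
HTMT = 0.1117 / 0.4598 = 0.24.

0.24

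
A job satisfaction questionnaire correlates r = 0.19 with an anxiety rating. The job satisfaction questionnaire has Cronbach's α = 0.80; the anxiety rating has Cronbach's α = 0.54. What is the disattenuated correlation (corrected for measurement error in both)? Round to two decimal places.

r_true = r_obs / √(r_xx · r_yy) = 0.19 / √(0.80 × 0.54) = 0.19 / √0.4320 = 0.19 / 0.6573 ≈ 0.29.

0.29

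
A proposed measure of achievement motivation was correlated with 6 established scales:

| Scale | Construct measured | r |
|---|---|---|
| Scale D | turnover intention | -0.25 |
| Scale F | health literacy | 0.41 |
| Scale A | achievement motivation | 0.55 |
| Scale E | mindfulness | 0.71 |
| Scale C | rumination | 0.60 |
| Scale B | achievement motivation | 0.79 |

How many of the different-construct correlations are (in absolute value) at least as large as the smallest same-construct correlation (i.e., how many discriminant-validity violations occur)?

2

Convergent (same construct = achievement motivation): Scale A, Scale B.
Smallest convergent = 0.55. Discriminant |r|: 0.25, 0.41, 0.71, 0.60; count ≥ 0.55 → 2.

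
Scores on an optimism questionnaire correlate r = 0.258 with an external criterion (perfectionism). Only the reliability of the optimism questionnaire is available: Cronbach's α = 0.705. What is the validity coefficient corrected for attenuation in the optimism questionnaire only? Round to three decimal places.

Single correction: r_c = r_obs / √r_xx = 0.258 / √0.705 = 0.258 / 0.8396 ≈ 0.307.

0.307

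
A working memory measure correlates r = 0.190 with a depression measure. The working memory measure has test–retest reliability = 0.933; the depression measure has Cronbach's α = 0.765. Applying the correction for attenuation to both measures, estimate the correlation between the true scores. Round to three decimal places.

r_true = r_obs / √(r_xx · r_yy) = 0.190 / √(0.933 × 0.765) = 0.190 / √0.713745 = 0.190 / 0.8448 ≈ 0.225.

0.225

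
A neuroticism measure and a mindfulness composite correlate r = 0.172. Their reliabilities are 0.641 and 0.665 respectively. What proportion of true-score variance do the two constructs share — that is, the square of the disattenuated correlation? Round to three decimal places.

Disattenuated r = 0.172 / √(0.641 × 0.665) = 0.172 / 0.6529 = 0.2634.
Shared true-score variance = 0.2634² = 0.0694 ≈ 0.069.

0.069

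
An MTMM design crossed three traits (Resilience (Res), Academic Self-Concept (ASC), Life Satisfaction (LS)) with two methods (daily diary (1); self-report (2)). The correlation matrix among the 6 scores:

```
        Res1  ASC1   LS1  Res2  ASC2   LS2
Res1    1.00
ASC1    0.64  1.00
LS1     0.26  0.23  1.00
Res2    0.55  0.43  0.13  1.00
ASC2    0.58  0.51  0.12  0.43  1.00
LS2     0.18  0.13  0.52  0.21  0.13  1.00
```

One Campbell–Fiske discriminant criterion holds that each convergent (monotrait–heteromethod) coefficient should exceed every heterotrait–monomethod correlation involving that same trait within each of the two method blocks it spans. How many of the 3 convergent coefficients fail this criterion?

Checking each validity diagonal entry against its comparison values:
Res (methods 1·2): 0.55 vs {0.64, 0.43, 0.26, 0.21} → fail.
ASC (methods 1·2): 0.51 vs {0.64, 0.43, 0.23, 0.13} → fail.
LS (methods 1·2): 0.52 vs {0.26, 0.21, 0.23, 0.13} → pass.
2 of 3 fail.

2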